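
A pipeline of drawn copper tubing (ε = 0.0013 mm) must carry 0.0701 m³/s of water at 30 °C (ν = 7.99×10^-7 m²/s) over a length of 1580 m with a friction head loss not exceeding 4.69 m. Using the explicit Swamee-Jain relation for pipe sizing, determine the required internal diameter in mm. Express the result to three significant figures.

Swamee-Jain (Type III): D = 0.66·[ε^1.25·(LQ²/(gh_f))^4.75 + ν·Q^9.4·(L/(gh_f))^5.2]^0.04
LQ²/(gh_f) = 0.1688; L/(gh_f) = 34.34
Term 1 = ε^1.25·(…)^4.75 = 9.37×10^-12; Term 2 = ν·Q^9.4·(…)^5.2 = 1.09×10^-9
D = 0.66·(9.37×10^-12 + 1.09×10^-9)^0.04 = 0.2892 m = 289 mm
Check: V = 1.07 m/s, Re = 3.86×10^5, f = 0.01378, h_f = 4.37 m ≈ 4.69 m ✓

D ≈ 289 mm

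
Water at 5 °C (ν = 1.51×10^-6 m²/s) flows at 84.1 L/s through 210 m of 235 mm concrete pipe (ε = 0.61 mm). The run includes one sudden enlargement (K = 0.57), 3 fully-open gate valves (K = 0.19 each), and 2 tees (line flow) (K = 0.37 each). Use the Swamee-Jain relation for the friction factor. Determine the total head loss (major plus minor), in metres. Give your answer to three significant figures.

H_L ≈ 4.77 m

V = 4Q/(πD²) = 1.939 m/s; V²/2g = 0.1916 m
Re = 3.02×10^5, ε/D = 0.00260 → f = 0.02578 (Swamee-Jain)
Major: h_f = f(L/D)·V²/2g = 0.02578·893.6·0.1916 = 4.414 m
Minor: ΣK = 1.88; h_m = ΣK·V²/2g = 0.3602 m
Total H_L = 4.414 + 0.3602 = 4.774 m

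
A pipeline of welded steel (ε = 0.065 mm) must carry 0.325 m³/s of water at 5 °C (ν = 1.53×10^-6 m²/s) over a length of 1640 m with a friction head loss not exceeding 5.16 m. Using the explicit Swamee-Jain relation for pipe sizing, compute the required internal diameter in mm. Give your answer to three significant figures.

D ≈ 533 mm

Swamee-Jain (Type III): D = 0.66·[ε^1.25·(LQ²/(gh_f))^4.75 + ν·Q^9.4·(L/(gh_f))^5.2]^0.04
LQ²/(gh_f) = 3.422; L/(gh_f) = 32.40
Term 1 = ε^1.25·(…)^4.75 = 0.00201; Term 2 = ν·Q^9.4·(…)^5.2 = 0.00283
D = 0.66·(0.00201 + 0.00283)^0.04 = 0.5333 m = 533 mm
Check: V = 1.46 m/s, Re = 5.07×10^5, f = 0.01469, h_f = 4.88 m ≈ 5.16 m ✓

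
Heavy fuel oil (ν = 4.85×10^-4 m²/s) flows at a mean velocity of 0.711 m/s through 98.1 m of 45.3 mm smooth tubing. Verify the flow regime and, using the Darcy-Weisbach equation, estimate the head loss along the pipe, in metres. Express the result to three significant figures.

h_f ≈ 53.8 m

Re = VD/ν = 0.711·0.04530/4.85×10^-4 = 66.4 → laminar (Re < 2300)
f = 64/Re = 0.9637
h_f = f(L/D)V²/(2g) = 0.9637·(98.1/0.04530)·0.711²/(2·9.81) = 53.77 m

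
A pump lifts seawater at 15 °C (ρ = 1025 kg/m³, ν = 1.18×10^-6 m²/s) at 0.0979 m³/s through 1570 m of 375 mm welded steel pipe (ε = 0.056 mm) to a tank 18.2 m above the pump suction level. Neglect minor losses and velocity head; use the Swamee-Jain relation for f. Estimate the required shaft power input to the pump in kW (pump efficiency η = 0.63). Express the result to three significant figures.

P_shaft ≈ 32.6 kW

V = 4Q/(πD²) = 0.8864 m/s; Re = 2.82×10^5; ε/D = 1.49×10^-4; f = 0.01601
h_f = f(L/D)V²/2g = 2.684 m
Total head H = z + h_f = 18.2 + 2.684 = 20.88 m
P_hyd = ρgQH = 1025·9.81·0.0979·20.88 = 20.56 kW
P_shaft = P_hyd/η = 20.56/0.63 = 32.63 kW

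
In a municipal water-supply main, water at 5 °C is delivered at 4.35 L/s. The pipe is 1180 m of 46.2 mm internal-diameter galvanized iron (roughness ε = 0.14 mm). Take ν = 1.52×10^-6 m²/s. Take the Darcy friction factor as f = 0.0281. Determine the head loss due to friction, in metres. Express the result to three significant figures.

V = 4Q/(πD²) = 4·0.00435/(π·0.0462²) = 2.595 m/s
h_f = f(L/D)V²/(2g) = 0.02810·(1180/0.0462)·2.595²/(2·9.81) = 246.3 m

h_f ≈ 246 m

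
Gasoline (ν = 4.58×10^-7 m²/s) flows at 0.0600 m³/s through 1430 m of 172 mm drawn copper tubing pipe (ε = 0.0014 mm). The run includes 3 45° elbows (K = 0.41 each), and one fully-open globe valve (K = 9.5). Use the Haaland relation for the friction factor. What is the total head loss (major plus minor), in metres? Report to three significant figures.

H_L ≈ 37.0 m

V = 4Q/(πD²) = 2.582 m/s; V²/2g = 0.3399 m
Re = 9.70×10^5, ε/D = 8.14×10^-6 → f = 0.01179 (Haaland)
Major: h_f = f(L/D)·V²/2g = 0.01179·8314·0.3399 = 33.31 m
Minor: ΣK = 10.7; h_m = ΣK·V²/2g = 3.647 m
Total H_L = 33.31 + 3.647 = 36.96 m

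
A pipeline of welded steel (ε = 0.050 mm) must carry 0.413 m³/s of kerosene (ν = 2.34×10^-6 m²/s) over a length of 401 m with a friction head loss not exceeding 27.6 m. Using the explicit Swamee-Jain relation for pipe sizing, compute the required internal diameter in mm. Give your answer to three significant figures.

Swamee-Jain (Type III): D = 0.66·[ε^1.25·(LQ²/(gh_f))^4.75 + ν·Q^9.4·(L/(gh_f))^5.2]^0.04
LQ²/(gh_f) = 0.2526; L/(gh_f) = 1.481
Term 1 = ε^1.25·(…)^4.75 = 6.10×10^-9; Term 2 = ν·Q^9.4·(…)^5.2 = 4.43×10^-9
D = 0.66·(6.10×10^-9 + 4.43×10^-9)^0.04 = 0.3165 m = 317 mm
Check: V = 5.25 m/s, Re = 7.10×10^5, f = 0.01464, h_f = 26.0 m ≈ 27.6 m ✓

D ≈ 317 mm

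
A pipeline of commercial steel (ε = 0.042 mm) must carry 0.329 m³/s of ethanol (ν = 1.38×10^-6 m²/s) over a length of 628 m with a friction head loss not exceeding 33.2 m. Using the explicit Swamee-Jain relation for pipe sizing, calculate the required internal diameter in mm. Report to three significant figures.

D ≈ 302 mm

Swamee-Jain (Type III): D = 0.66·[ε^1.25·(LQ²/(gh_f))^4.75 + ν·Q^9.4·(L/(gh_f))^5.2]^0.04
LQ²/(gh_f) = 0.2087; L/(gh_f) = 1.928
Term 1 = ε^1.25·(…)^4.75 = 1.98×10^-9; Term 2 = ν·Q^9.4·(…)^5.2 = 1.21×10^-9
D = 0.66·(1.98×10^-9 + 1.21×10^-9)^0.04 = 0.3018 m = 302 mm
Check: V = 4.60 m/s, Re = 1.01×10^6, f = 0.01404, h_f = 31.5 m ≈ 33.2 m ✓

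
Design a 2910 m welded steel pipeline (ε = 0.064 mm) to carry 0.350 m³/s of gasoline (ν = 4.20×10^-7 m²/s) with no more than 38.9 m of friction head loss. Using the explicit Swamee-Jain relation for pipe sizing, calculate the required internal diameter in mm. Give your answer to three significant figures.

Swamee-Jain (Type III): D = 0.66·[ε^1.25·(LQ²/(gh_f))^4.75 + ν·Q^9.4·(L/(gh_f))^5.2]^0.04
LQ²/(gh_f) = 0.9341; L/(gh_f) = 7.626
Term 1 = ε^1.25·(…)^4.75 = 4.14×10^-6; Term 2 = ν·Q^9.4·(…)^5.2 = 8.42×10^-7
D = 0.66·(4.14×10^-6 + 8.42×10^-7)^0.04 = 0.4050 m = 405 mm
Check: V = 2.72 m/s, Re = 2.62×10^6, f = 0.01364, h_f = 36.9 m ≈ 38.9 m ✓

D ≈ 405 mm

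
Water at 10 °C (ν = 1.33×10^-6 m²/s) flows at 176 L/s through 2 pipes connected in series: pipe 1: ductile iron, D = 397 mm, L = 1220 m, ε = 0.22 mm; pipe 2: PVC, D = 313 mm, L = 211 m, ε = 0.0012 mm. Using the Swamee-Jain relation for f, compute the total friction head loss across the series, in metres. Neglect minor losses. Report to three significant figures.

Pipe 1: V = 1.422 m/s, Re = 4.24×10^5, ε/D = 5.54×10^-4, f = 0.01825, h_1 = f(L/D)V²/2g = 5.780 m
Pipe 2: V = 2.287 m/s, Re = 5.38×10^5, ε/D = 3.83×10^-6, f = 0.01298, h_2 = f(L/D)V²/2g = 2.334 m
Series → Q common, losses add: H = Σh = 8.114 m

H ≈ 8.11 m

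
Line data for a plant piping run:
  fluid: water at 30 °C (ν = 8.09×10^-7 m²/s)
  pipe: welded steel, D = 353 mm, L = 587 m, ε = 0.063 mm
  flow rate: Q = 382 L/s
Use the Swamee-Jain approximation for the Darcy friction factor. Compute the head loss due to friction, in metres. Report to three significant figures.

h_f ≈ 18.3 m

V = 4Q/(πD²) = 4·0.382/(π·0.353²) = 3.903 m/s
Re = VD/ν = 3.903·0.353/8.09×10^-7 = 1.70×10^6 → turbulent
ε/D = 0.063/353 = 1.78×10^-4
Swamee-Jain: f = 0.01414
h_f = f(L/D)V²/(2g) = 0.01414·(587/0.353)·3.903²/(2·9.81) = 18.26 m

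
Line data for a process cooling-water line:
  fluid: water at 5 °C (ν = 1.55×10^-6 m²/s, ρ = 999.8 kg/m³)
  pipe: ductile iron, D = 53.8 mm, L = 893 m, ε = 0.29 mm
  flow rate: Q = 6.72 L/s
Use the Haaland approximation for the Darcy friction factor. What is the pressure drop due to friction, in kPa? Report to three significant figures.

V = 4Q/(πD²) = 4·0.00672/(π·0.0538²) = 2.956 m/s
Re = VD/ν = 2.956·0.0538/1.55×10^-6 = 1.03×10^5 → turbulent
ε/D = 0.29/53.8 = 0.00539
Haaland: f = 0.03192
h_f = f(L/D)V²/(2g) = 0.03192·(893/0.0538)·2.956²/(2·9.81) = 236.0 m
Δp = ρg·h_f = 999.8·9.81·236.0 = 2315 kPa

Δp ≈ 2310 kPa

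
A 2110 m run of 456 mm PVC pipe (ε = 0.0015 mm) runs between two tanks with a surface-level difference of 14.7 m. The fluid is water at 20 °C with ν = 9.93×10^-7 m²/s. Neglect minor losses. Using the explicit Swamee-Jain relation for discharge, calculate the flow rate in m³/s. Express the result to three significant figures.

Swamee-Jain (Type II): Q = -0.965·√(gD⁵h_f/L)·ln[ε/(3.7D) + √(3.17ν²L/(gD³h_f))]
√(gD⁵h_f/L) = √(9.81·0.456⁵·14.7/2110) = 0.03671
ε/(3.7D) = 8.89×10^-7; √(3.17ν²L/(gD³h_f)) = 2.20×10^-5
Q = -0.965·0.03671·ln(2.285×10^-5) = 0.3786 m³/s
Check: V = 2.32 m/s, Re = 1.06×10^6, f = 0.01157, h_f = 14.7 m ≈ 14.7 m ✓

Q ≈ 0.379 m³/s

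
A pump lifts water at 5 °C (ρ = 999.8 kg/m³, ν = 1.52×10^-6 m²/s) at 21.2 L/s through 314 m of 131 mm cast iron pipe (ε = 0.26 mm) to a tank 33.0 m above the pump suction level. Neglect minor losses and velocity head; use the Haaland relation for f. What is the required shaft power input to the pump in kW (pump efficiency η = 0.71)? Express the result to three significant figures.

V = 4Q/(πD²) = 1.573 m/s; Re = 1.36×10^5; ε/D = 0.00198; f = 0.02456
h_f = f(L/D)V²/2g = 7.424 m
Total head H = z + h_f = 33.0 + 7.424 = 40.42 m
P_hyd = ρgQH = 999.8·9.81·0.0212·40.42 = 8.405 kW
P_shaft = P_hyd/η = 8.405/0.71 = 11.84 kW

P_shaft ≈ 11.8 kW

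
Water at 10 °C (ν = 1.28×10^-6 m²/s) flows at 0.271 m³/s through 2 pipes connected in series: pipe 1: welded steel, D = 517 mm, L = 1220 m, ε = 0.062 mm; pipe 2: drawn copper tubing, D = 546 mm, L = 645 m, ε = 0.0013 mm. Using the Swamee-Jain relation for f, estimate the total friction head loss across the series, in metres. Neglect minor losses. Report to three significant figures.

H ≈ 3.99 m

Pipe 1: V = 1.291 m/s, Re = 5.21×10^5, ε/D = 1.20×10^-4, f = 0.01463, h_1 = f(L/D)V²/2g = 2.932 m
Pipe 2: V = 1.157 m/s, Re = 4.94×10^5, ε/D = 2.38×10^-6, f = 0.01316, h_2 = f(L/D)V²/2g = 1.061 m
Series → Q common, losses add: H = Σh = 3.994 m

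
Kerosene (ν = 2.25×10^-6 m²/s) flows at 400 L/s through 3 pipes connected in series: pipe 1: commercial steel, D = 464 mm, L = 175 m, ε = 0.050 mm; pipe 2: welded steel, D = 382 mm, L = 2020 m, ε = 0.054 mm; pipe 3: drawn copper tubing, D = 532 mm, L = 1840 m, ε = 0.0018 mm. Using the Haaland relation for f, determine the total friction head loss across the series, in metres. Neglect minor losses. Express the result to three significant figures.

Pipe 1: V = 2.366 m/s, Re = 4.88×10^5, ε/D = 1.08×10^-4, f = 0.01439, h_1 = f(L/D)V²/2g = 1.548 m
Pipe 2: V = 3.490 m/s, Re = 5.93×10^5, ε/D = 1.41×10^-4, f = 0.01448, h_2 = f(L/D)V²/2g = 47.52 m
Pipe 3: V = 1.799 m/s, Re = 4.25×10^5, ε/D = 3.38×10^-6, f = 0.01348, h_3 = f(L/D)V²/2g = 7.695 m
Series → Q common, losses add: H = Σh = 56.77 m

H ≈ 56.8 m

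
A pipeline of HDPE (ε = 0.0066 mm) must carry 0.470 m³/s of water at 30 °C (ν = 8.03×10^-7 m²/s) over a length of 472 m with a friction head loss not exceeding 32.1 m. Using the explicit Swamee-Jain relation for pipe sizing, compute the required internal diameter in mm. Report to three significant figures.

Swamee-Jain (Type III): D = 0.66·[ε^1.25·(LQ²/(gh_f))^4.75 + ν·Q^9.4·(L/(gh_f))^5.2]^0.04
LQ²/(gh_f) = 0.3311; L/(gh_f) = 1.499
Term 1 = ε^1.25·(…)^4.75 = 1.75×10^-9; Term 2 = ν·Q^9.4·(…)^5.2 = 5.45×10^-9
D = 0.66·(1.75×10^-9 + 5.45×10^-9)^0.04 = 0.3118 m = 312 mm
Check: V = 6.16 m/s, Re = 2.39×10^6, f = 0.01089, h_f = 31.8 m ≈ 32.1 m ✓

D ≈ 312 mm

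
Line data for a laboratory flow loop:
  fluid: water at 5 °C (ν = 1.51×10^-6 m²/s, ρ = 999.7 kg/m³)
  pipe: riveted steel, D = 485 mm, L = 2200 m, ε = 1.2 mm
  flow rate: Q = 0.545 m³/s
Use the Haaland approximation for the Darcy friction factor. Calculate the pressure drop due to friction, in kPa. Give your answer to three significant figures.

Δp ≈ 493 kPa

V = 4Q/(πD²) = 4·0.545/(π·0.485²) = 2.950 m/s
Re = VD/ν = 2.950·0.485/1.51×10^-6 = 9.48×10^5 → turbulent
ε/D = 1.2/485 = 0.00247
Haaland: f = 0.02500
h_f = f(L/D)V²/(2g) = 0.02500·(2200/0.485)·2.950²/(2·9.81) = 50.30 m
Δp = ρg·h_f = 999.7·9.81·50.30 = 493.3 kPa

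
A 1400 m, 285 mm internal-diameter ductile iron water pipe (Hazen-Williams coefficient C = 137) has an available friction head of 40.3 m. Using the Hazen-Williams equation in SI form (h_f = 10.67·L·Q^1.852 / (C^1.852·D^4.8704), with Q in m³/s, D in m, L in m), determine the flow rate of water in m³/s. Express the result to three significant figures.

Rearranging: Q = [h_f·C^1.852·D^4.8704 / (10.67·L)]^(1/1.852)
Q = [40.3·137^1.852·0.285^4.8704 / (10.67·1400)]^0.540 = 0.2070 m³/s

Q ≈ 0.207 m³/s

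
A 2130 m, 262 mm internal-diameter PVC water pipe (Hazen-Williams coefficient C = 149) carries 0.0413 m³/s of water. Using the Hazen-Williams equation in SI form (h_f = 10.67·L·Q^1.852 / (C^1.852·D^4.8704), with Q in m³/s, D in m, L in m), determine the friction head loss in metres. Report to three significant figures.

h_f ≈ 4.00 m

h_f = 10.67·2130·0.0413^1.852 / (149^1.852·0.262^4.8704) = 3.996 m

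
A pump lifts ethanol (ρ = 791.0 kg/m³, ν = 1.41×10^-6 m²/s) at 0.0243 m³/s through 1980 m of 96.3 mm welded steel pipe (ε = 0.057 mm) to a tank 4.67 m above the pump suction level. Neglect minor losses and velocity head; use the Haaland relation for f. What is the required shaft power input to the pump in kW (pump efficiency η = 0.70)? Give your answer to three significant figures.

P_shaft ≈ 60.7 kW

V = 4Q/(πD²) = 3.336 m/s; Re = 2.28×10^5; ε/D = 5.92×10^-4; f = 0.01892
h_f = f(L/D)V²/2g = 220.7 m
Total head H = z + h_f = 4.67 + 220.7 = 225.4 m
P_hyd = ρgQH = 791.0·9.81·0.0243·225.4 = 42.50 kW
P_shaft = P_hyd/η = 42.50/0.70 = 60.71 kW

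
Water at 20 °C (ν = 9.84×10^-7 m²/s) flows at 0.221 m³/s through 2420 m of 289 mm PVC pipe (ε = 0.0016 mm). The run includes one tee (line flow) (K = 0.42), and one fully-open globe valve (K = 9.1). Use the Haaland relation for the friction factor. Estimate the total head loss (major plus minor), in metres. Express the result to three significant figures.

H_L ≈ 62.2 m

V = 4Q/(πD²) = 3.369 m/s; V²/2g = 0.5785 m
Re = 9.89×10^5, ε/D = 5.54×10^-6 → f = 0.01170 (Haaland)
Major: h_f = f(L/D)·V²/2g = 0.01170·8374·0.5785 = 56.69 m
Minor: ΣK = 9.52; h_m = ΣK·V²/2g = 5.507 m
Total H_L = 56.69 + 5.507 = 62.19 m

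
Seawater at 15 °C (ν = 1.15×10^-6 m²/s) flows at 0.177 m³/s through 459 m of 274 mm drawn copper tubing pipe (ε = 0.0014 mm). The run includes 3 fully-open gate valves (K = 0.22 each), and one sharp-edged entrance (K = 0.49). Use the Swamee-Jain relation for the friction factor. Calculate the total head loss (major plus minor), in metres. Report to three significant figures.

V = 4Q/(πD²) = 3.002 m/s; V²/2g = 0.4593 m
Re = 7.15×10^5, ε/D = 5.11×10^-6 → f = 0.01239 (Swamee-Jain)
Major: h_f = f(L/D)·V²/2g = 0.01239·1675·0.4593 = 9.536 m
Minor: ΣK = 1.15; h_m = ΣK·V²/2g = 0.5282 m
Total H_L = 9.536 + 0.5282 = 10.06 m

H_L ≈ 10.1 m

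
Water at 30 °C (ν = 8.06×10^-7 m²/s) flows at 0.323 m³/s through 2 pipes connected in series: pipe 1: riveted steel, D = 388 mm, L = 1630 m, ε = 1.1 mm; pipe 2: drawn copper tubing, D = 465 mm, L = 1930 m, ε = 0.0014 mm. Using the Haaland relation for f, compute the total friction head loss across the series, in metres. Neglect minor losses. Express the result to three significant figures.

H ≈ 50.2 m

Pipe 1: V = 2.732 m/s, Re = 1.32×10^6, ε/D = 0.00284, f = 0.02590, h_1 = f(L/D)V²/2g = 41.39 m
Pipe 2: V = 1.902 m/s, Re = 1.10×10^6, ε/D = 3.01×10^-6, f = 0.01146, h_2 = f(L/D)V²/2g = 8.770 m
Series → Q common, losses add: H = Σh = 50.16 m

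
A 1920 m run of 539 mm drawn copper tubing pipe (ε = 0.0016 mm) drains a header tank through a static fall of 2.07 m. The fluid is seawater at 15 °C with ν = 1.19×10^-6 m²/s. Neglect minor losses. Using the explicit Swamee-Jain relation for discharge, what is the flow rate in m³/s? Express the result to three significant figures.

Swamee-Jain (Type II): Q = -0.965·√(gD⁵h_f/L)·ln[ε/(3.7D) + √(3.17ν²L/(gD³h_f))]
√(gD⁵h_f/L) = √(9.81·0.539⁵·2.07/1920) = 0.02194
ε/(3.7D) = 8.02×10^-7; √(3.17ν²L/(gD³h_f)) = 5.21×10^-5
Q = -0.965·0.02194·ln(5.286×10^-5) = 0.2085 m³/s
Check: V = 0.914 m/s, Re = 4.14×10^5, f = 0.01359, h_f = 2.06 m ≈ 2.07 m ✓

Q ≈ 0.208 m³/s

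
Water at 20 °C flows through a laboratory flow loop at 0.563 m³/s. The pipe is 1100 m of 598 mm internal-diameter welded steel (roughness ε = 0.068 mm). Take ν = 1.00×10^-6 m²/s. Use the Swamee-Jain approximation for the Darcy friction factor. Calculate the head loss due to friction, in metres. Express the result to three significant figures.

V = 4Q/(πD²) = 4·0.563/(π·0.598²) = 2.005 m/s
Re = VD/ν = 2.005·0.598/1.00×10^-6 = 1.20×10^6 → turbulent
ε/D = 0.068/598 = 1.14×10^-4
Swamee-Jain: f = 0.01352
h_f = f(L/D)V²/(2g) = 0.01352·(1100/0.598)·2.005²/(2·9.81) = 5.094 m

h_f ≈ 5.09 m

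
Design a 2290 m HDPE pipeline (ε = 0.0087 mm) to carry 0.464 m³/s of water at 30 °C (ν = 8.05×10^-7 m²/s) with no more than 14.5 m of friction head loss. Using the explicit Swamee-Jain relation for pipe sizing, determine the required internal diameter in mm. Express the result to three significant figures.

D ≈ 506 mm

Swamee-Jain (Type III): D = 0.66·[ε^1.25·(LQ²/(gh_f))^4.75 + ν·Q^9.4·(L/(gh_f))^5.2]^0.04
LQ²/(gh_f) = 3.466; L/(gh_f) = 16.10
Term 1 = ε^1.25·(…)^4.75 = 1.73×10^-4; Term 2 = ν·Q^9.4·(…)^5.2 = 0.00111
D = 0.66·(1.73×10^-4 + 0.00111)^0.04 = 0.5057 m = 506 mm
Check: V = 2.31 m/s, Re = 1.45×10^6, f = 0.01142, h_f = 14.1 m ≈ 14.5 m ✓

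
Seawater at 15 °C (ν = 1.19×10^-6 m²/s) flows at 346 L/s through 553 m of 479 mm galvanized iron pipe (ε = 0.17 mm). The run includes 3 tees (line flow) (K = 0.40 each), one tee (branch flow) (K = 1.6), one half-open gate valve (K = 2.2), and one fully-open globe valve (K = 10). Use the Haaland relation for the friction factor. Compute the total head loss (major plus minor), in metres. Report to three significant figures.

V = 4Q/(πD²) = 1.920 m/s; V²/2g = 0.1879 m
Re = 7.73×10^5, ε/D = 3.55×10^-4 → f = 0.01623 (Haaland)
Major: h_f = f(L/D)·V²/2g = 0.01623·1154·0.1879 = 3.521 m
Minor: ΣK = 15.0; h_m = ΣK·V²/2g = 2.819 m
Total H_L = 3.521 + 2.819 = 6.340 m

H_L ≈ 6.34 m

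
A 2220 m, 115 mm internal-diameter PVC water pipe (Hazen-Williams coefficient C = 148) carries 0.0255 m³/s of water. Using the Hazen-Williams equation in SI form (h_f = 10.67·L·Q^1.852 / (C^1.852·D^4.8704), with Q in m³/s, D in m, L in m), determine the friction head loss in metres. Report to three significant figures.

h_f ≈ 95.3 m

h_f = 10.67·2220·0.0255^1.852 / (148^1.852·0.115^4.8704) = 95.25 m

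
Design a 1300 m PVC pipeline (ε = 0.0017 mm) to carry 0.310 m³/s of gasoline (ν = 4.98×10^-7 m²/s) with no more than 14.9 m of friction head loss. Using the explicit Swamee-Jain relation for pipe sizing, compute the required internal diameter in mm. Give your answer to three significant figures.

Swamee-Jain (Type III): D = 0.66·[ε^1.25·(LQ²/(gh_f))^4.75 + ν·Q^9.4·(L/(gh_f))^5.2]^0.04
LQ²/(gh_f) = 0.8547; L/(gh_f) = 8.894
Term 1 = ε^1.25·(…)^4.75 = 2.91×10^-8; Term 2 = ν·Q^9.4·(…)^5.2 = 7.10×10^-7
D = 0.66·(2.91×10^-8 + 7.10×10^-7)^0.04 = 0.3752 m = 375 mm
Check: V = 2.80 m/s, Re = 2.11×10^6, f = 0.01046, h_f = 14.5 m ≈ 14.9 m ✓

D ≈ 375 mm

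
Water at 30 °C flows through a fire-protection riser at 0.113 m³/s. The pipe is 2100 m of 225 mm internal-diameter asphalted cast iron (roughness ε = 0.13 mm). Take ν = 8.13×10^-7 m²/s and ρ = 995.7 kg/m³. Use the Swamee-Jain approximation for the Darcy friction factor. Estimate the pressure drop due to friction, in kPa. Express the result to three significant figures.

V = 4Q/(πD²) = 4·0.113/(π·0.225²) = 2.842 m/s
Re = VD/ν = 2.842·0.225/8.13×10^-7 = 7.87×10^5 → turbulent
ε/D = 0.13/225 = 5.78×10^-4
Swamee-Jain: f = 0.01793
h_f = f(L/D)V²/(2g) = 0.01793·(2100/0.225)·2.842²/(2·9.81) = 68.89 m
Δp = ρg·h_f = 995.7·9.81·68.89 = 673.0 kPa

Δp ≈ 673 kPa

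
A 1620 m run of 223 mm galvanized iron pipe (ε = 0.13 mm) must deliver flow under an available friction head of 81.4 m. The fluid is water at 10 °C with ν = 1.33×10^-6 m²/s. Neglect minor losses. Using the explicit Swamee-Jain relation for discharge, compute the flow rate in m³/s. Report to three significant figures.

Swamee-Jain (Type II): Q = -0.965·√(gD⁵h_f/L)·ln[ε/(3.7D) + √(3.17ν²L/(gD³h_f))]
√(gD⁵h_f/L) = √(9.81·0.223⁵·81.4/1620) = 0.01649
ε/(3.7D) = 1.58×10^-4; √(3.17ν²L/(gD³h_f)) = 3.20×10^-5
Q = -0.965·0.01649·ln(1.896×10^-4) = 0.1364 m³/s
Check: V = 3.49 m/s, Re = 5.85×10^5, f = 0.01815, h_f = 81.9 m ≈ 81.4 m ✓

Q ≈ 0.136 m³/s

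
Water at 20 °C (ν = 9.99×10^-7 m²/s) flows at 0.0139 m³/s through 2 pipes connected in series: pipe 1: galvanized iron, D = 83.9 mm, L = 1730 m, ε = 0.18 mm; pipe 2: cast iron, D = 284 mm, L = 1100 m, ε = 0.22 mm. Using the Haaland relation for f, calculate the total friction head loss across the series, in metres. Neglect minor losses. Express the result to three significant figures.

H ≈ 164 m

Pipe 1: V = 2.514 m/s, Re = 2.11×10^5, ε/D = 0.00215, f = 0.02462, h_1 = f(L/D)V²/2g = 163.6 m
Pipe 2: V = 0.2194 m/s, Re = 6.24×10^4, ε/D = 7.75×10^-4, f = 0.02237, h_2 = f(L/D)V²/2g = 0.2126 m
Series → Q common, losses add: H = Σh = 163.8 m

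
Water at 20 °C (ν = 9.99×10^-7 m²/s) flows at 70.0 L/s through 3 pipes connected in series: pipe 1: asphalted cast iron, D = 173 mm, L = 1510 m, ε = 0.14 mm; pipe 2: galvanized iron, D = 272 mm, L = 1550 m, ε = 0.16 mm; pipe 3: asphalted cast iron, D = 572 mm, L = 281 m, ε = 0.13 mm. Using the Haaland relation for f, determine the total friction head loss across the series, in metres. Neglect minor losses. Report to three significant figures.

H ≈ 83.9 m

Pipe 1: V = 2.978 m/s, Re = 5.16×10^5, ε/D = 8.09×10^-4, f = 0.01929, h_1 = f(L/D)V²/2g = 76.09 m
Pipe 2: V = 1.205 m/s, Re = 3.28×10^5, ε/D = 5.88×10^-4, f = 0.01847, h_2 = f(L/D)V²/2g = 7.787 m
Pipe 3: V = 0.2724 m/s, Re = 1.56×10^5, ε/D = 2.27×10^-4, f = 0.01763, h_3 = f(L/D)V²/2g = 0.03275 m
Series → Q common, losses add: H = Σh = 83.91 m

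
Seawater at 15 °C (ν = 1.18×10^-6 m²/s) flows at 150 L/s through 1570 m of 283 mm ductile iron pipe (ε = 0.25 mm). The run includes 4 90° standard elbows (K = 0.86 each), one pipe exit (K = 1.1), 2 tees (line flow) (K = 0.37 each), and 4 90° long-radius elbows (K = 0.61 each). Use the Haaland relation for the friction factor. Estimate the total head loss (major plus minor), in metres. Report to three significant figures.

V = 4Q/(πD²) = 2.385 m/s; V²/2g = 0.2898 m
Re = 5.72×10^5, ε/D = 8.83×10^-4 → f = 0.01960 (Haaland)
Major: h_f = f(L/D)·V²/2g = 0.01960·5548·0.2898 = 31.51 m
Minor: ΣK = 7.72; h_m = ΣK·V²/2g = 2.238 m
Total H_L = 31.51 + 2.238 = 33.75 m

H_L ≈ 33.7 m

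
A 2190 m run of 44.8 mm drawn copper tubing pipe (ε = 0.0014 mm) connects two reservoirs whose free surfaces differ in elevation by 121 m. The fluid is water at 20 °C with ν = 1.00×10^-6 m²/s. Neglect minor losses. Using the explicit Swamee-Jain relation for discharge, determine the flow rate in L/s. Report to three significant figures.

Swamee-Jain (Type II): Q = -0.965·√(gD⁵h_f/L)·ln[ε/(3.7D) + √(3.17ν²L/(gD³h_f))]
√(gD⁵h_f/L) = √(9.81·0.0448⁵·121/2190) = 3.128×10^-4
ε/(3.7D) = 8.45×10^-6; √(3.17ν²L/(gD³h_f)) = 2.55×10^-4
Q = -0.965·3.128×10^-4·ln(2.635×10^-4) = 0.002487 m³/s
Check: V = 1.58 m/s, Re = 7.07×10^4, f = 0.01939, h_f = 120 m ≈ 121 m ✓

Q ≈ 2.49 L/s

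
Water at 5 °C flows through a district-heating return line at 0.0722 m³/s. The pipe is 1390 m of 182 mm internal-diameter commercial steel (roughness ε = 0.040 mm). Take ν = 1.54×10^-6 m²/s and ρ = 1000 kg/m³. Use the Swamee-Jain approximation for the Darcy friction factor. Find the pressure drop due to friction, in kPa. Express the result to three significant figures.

Δp ≈ 480 kPa

V = 4Q/(πD²) = 4·0.0722/(π·0.182²) = 2.775 m/s
Re = VD/ν = 2.775·0.182/1.54×10^-6 = 3.28×10^5 → turbulent
ε/D = 0.040/182 = 2.20×10^-4
Swamee-Jain: f = 0.01631
h_f = f(L/D)V²/(2g) = 0.01631·(1390/0.182)·2.775²/(2·9.81) = 48.91 m
Δp = ρg·h_f = 1000·9.81·48.91 = 479.8 kPa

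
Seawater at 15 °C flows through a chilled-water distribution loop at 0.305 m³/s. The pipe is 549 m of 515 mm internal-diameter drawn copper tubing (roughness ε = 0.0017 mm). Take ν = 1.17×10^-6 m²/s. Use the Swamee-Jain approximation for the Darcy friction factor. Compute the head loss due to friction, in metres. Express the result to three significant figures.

V = 4Q/(πD²) = 4·0.305/(π·0.515²) = 1.464 m/s
Re = VD/ν = 1.464·0.515/1.17×10^-6 = 6.44×10^5 → turbulent
ε/D = 0.0017/515 = 3.30×10^-6
Swamee-Jain: f = 0.01258
h_f = f(L/D)V²/(2g) = 0.01258·(549/0.515)·1.464²/(2·9.81) = 1.465 m

h_f ≈ 1.47 m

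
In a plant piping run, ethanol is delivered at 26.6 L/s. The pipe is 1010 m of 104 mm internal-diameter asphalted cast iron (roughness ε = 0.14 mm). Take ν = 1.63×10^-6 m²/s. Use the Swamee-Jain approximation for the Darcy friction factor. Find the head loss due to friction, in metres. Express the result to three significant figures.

V = 4Q/(πD²) = 4·0.0266/(π·0.104²) = 3.131 m/s
Re = VD/ν = 3.131·0.104/1.63×10^-6 = 2.00×10^5 → turbulent
ε/D = 0.14/104 = 0.00135
Swamee-Jain: f = 0.02246
h_f = f(L/D)V²/(2g) = 0.02246·(1010/0.104)·3.131²/(2·9.81) = 109.0 m

h_f ≈ 109 m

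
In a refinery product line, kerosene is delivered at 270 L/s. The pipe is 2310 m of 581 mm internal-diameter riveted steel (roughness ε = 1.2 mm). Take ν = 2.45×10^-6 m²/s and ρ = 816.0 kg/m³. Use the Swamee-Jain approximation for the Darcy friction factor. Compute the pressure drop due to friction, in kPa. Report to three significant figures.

Δp ≈ 41.2 kPa

V = 4Q/(πD²) = 4·0.270/(π·0.581²) = 1.018 m/s
Re = VD/ν = 1.018·0.581/2.45×10^-6 = 2.42×10^5 → turbulent
ε/D = 1.2/581 = 0.00207
Swamee-Jain: f = 0.02451
h_f = f(L/D)V²/(2g) = 0.02451·(2310/0.581)·1.018²/(2·9.81) = 5.152 m
Δp = ρg·h_f = 816.0·9.81·5.152 = 41.24 kPa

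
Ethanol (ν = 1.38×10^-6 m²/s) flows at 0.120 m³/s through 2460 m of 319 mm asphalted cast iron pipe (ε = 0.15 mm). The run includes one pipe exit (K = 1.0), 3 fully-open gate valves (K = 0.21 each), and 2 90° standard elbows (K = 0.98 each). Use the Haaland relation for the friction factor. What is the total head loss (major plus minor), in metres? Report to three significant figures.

H_L ≈ 16.1 m

V = 4Q/(πD²) = 1.501 m/s; V²/2g = 0.1149 m
Re = 3.47×10^5, ε/D = 4.70×10^-4 → f = 0.01773 (Haaland)
Major: h_f = f(L/D)·V²/2g = 0.01773·7712·0.1149 = 15.71 m
Minor: ΣK = 3.59; h_m = ΣK·V²/2g = 0.4125 m
Total H_L = 15.71 + 0.4125 = 16.12 m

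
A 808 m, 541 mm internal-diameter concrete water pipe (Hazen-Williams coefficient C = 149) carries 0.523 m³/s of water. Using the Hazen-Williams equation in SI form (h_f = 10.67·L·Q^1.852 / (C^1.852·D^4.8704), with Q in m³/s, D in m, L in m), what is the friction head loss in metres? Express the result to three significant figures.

h_f ≈ 4.89 m

h_f = 10.67·808·0.523^1.852 / (149^1.852·0.541^4.8704) = 4.886 m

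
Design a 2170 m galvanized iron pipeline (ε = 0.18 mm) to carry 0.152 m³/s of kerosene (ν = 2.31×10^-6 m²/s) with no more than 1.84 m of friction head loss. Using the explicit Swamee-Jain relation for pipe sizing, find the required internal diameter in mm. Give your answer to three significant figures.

D ≈ 537 mm

Swamee-Jain (Type III): D = 0.66·[ε^1.25·(LQ²/(gh_f))^4.75 + ν·Q^9.4·(L/(gh_f))^5.2]^0.04
LQ²/(gh_f) = 2.778; L/(gh_f) = 120.2
Term 1 = ε^1.25·(…)^4.75 = 0.00267; Term 2 = ν·Q^9.4·(…)^5.2 = 0.00308
D = 0.66·(0.00267 + 0.00308)^0.04 = 0.5370 m = 537 mm
Check: V = 0.671 m/s, Re = 1.56×10^5, f = 0.01853, h_f = 1.72 m ≈ 1.84 m ✓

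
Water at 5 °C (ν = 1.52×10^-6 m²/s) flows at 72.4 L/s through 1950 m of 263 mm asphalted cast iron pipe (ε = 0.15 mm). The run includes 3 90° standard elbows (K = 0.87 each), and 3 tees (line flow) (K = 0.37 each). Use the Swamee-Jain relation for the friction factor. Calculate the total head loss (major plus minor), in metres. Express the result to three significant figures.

V = 4Q/(πD²) = 1.333 m/s; V²/2g = 0.09053 m
Re = 2.31×10^5, ε/D = 5.70×10^-4 → f = 0.01907 (Swamee-Jain)
Major: h_f = f(L/D)·V²/2g = 0.01907·7414·0.09053 = 12.80 m
Minor: ΣK = 3.72; h_m = ΣK·V²/2g = 0.3368 m
Total H_L = 12.80 + 0.3368 = 13.14 m

H_L ≈ 13.1 m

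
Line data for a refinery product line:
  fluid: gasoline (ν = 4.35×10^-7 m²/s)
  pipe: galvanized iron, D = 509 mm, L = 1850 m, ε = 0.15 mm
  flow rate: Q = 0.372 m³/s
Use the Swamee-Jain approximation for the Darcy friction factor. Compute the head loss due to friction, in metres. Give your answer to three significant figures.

V = 4Q/(πD²) = 4·0.372/(π·0.509²) = 1.828 m/s
Re = VD/ν = 1.828·0.509/4.35×10^-7 = 2.14×10^6 → turbulent
ε/D = 0.15/509 = 2.95×10^-4
Swamee-Jain: f = 0.01532
h_f = f(L/D)V²/(2g) = 0.01532·(1850/0.509)·1.828²/(2·9.81) = 9.483 m

h_f ≈ 9.48 m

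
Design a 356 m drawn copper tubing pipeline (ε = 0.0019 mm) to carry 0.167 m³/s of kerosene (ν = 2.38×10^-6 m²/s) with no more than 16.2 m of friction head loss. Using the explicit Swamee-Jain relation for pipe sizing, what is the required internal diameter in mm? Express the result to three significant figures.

Swamee-Jain (Type III): D = 0.66·[ε^1.25·(LQ²/(gh_f))^4.75 + ν·Q^9.4·(L/(gh_f))^5.2]^0.04
LQ²/(gh_f) = 0.06247; L/(gh_f) = 2.240
Term 1 = ε^1.25·(…)^4.75 = 1.34×10^-13; Term 2 = ν·Q^9.4·(…)^5.2 = 7.79×10^-12
D = 0.66·(1.34×10^-13 + 7.79×10^-12)^0.04 = 0.2374 m = 237 mm
Check: V = 3.77 m/s, Re = 3.76×10^5, f = 0.01389, h_f = 15.1 m ≈ 16.2 m ✓

D ≈ 237 mm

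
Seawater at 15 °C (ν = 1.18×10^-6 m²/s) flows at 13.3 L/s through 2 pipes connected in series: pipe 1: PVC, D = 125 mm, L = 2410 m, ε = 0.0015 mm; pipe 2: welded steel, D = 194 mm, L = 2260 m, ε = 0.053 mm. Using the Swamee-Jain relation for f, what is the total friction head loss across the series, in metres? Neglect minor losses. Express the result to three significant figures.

H ≈ 22.6 m

Pipe 1: V = 1.084 m/s, Re = 1.15×10^5, ε/D = 1.20×10^-5, f = 0.01744, h_1 = f(L/D)V²/2g = 20.13 m
Pipe 2: V = 0.4499 m/s, Re = 7.40×10^4, ε/D = 2.73×10^-4, f = 0.02034, h_2 = f(L/D)V²/2g = 2.445 m
Series → Q common, losses add: H = Σh = 22.57 m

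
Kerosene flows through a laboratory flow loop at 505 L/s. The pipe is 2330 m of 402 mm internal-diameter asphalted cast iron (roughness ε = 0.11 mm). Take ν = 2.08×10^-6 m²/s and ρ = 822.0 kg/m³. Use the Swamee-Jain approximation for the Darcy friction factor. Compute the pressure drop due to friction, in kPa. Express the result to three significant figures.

V = 4Q/(πD²) = 4·0.505/(π·0.402²) = 3.979 m/s
Re = VD/ν = 3.979·0.402/2.08×10^-6 = 7.69×10^5 → turbulent
ε/D = 0.11/402 = 2.74×10^-4
Swamee-Jain: f = 0.01572
h_f = f(L/D)V²/(2g) = 0.01572·(2330/0.402)·3.979²/(2·9.81) = 73.53 m
Δp = ρg·h_f = 822.0·9.81·73.53 = 592.9 kPa

Δp ≈ 593 kPa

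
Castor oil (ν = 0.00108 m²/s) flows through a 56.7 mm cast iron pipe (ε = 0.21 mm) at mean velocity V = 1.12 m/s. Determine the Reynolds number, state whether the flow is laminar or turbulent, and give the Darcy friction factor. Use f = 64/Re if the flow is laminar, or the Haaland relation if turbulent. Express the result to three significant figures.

Re = VD/ν = 1.120·0.0567/0.00108 = 58.8
Re < 2300 → laminar → f = 64/Re = 1.088

Re ≈ 58.8; laminar; f = 64/Re ≈ 1.09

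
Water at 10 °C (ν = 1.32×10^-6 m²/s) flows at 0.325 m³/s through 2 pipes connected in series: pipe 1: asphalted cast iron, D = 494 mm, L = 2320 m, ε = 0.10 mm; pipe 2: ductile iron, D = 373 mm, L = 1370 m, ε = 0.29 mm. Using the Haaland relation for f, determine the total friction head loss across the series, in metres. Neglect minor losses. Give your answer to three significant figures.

H ≈ 41.6 m

Pipe 1: V = 1.696 m/s, Re = 6.35×10^5, ε/D = 2.02×10^-4, f = 0.01504, h_1 = f(L/D)V²/2g = 10.35 m
Pipe 2: V = 2.974 m/s, Re = 8.40×10^5, ε/D = 7.77×10^-4, f = 0.01890, h_2 = f(L/D)V²/2g = 31.30 m
Series → Q common, losses add: H = Σh = 41.65 m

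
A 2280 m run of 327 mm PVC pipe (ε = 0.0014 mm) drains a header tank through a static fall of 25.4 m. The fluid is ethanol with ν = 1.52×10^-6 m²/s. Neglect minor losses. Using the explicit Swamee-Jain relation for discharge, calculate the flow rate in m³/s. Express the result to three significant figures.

Q ≈ 0.195 m³/s

Swamee-Jain (Type II): Q = -0.965·√(gD⁵h_f/L)·ln[ε/(3.7D) + √(3.17ν²L/(gD³h_f))]
√(gD⁵h_f/L) = √(9.81·0.327⁵·25.4/2280) = 0.02021
ε/(3.7D) = 1.16×10^-6; √(3.17ν²L/(gD³h_f)) = 4.38×10^-5
Q = -0.965·0.02021·ln(4.494×10^-5) = 0.1953 m³/s
Check: V = 2.33 m/s, Re = 5.00×10^5, f = 0.01316, h_f = 25.3 m ≈ 25.4 m ✓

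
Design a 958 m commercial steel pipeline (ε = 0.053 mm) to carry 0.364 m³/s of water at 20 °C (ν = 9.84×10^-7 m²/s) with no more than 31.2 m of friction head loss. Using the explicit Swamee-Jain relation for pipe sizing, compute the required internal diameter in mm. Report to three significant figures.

D ≈ 346 mm

Swamee-Jain (Type III): D = 0.66·[ε^1.25·(LQ²/(gh_f))^4.75 + ν·Q^9.4·(L/(gh_f))^5.2]^0.04
LQ²/(gh_f) = 0.4147; L/(gh_f) = 3.130
Term 1 = ε^1.25·(…)^4.75 = 6.91×10^-8; Term 2 = ν·Q^9.4·(…)^5.2 = 2.78×10^-8
D = 0.66·(6.91×10^-8 + 2.78×10^-8)^0.04 = 0.3459 m = 346 mm
Check: V = 3.87 m/s, Re = 1.36×10^6, f = 0.01396, h_f = 29.6 m ≈ 31.2 m ✓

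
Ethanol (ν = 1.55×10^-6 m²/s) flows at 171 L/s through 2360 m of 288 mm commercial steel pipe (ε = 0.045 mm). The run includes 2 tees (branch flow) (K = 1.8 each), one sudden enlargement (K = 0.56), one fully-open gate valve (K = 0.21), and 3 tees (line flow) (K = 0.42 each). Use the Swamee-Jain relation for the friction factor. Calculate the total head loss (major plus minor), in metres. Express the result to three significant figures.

V = 4Q/(πD²) = 2.625 m/s; V²/2g = 0.3512 m
Re = 4.88×10^5, ε/D = 1.56×10^-4 → f = 0.01512 (Swamee-Jain)
Major: h_f = f(L/D)·V²/2g = 0.01512·8194·0.3512 = 43.51 m
Minor: ΣK = 5.63; h_m = ΣK·V²/2g = 1.977 m
Total H_L = 43.51 + 1.977 = 45.49 m

H_L ≈ 45.5 m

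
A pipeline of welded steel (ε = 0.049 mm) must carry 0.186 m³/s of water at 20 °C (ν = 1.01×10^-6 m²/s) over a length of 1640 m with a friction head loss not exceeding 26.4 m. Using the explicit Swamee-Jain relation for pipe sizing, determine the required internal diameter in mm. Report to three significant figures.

Swamee-Jain (Type III): D = 0.66·[ε^1.25·(LQ²/(gh_f))^4.75 + ν·Q^9.4·(L/(gh_f))^5.2]^0.04
LQ²/(gh_f) = 0.2191; L/(gh_f) = 6.332
Term 1 = ε^1.25·(…)^4.75 = 3.02×10^-9; Term 2 = ν·Q^9.4·(…)^5.2 = 2.02×10^-9
D = 0.66·(3.02×10^-9 + 2.02×10^-9)^0.04 = 0.3074 m = 307 mm
Check: V = 2.51 m/s, Re = 7.63×10^5, f = 0.01458, h_f = 24.9 m ≈ 26.4 m ✓

D ≈ 307 mm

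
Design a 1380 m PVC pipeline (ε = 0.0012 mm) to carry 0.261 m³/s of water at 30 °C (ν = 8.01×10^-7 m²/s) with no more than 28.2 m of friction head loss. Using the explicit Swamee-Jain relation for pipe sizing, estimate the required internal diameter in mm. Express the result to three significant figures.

Swamee-Jain (Type III): D = 0.66·[ε^1.25·(LQ²/(gh_f))^4.75 + ν·Q^9.4·(L/(gh_f))^5.2]^0.04
LQ²/(gh_f) = 0.3398; L/(gh_f) = 4.988
Term 1 = ε^1.25·(…)^4.75 = 2.36×10^-10; Term 2 = ν·Q^9.4·(…)^5.2 = 1.12×10^-8
D = 0.66·(2.36×10^-10 + 1.12×10^-8)^0.04 = 0.3176 m = 318 mm
Check: V = 3.29 m/s, Re = 1.31×10^6, f = 0.01121, h_f = 27.0 m ≈ 28.2 m ✓

D ≈ 318 mm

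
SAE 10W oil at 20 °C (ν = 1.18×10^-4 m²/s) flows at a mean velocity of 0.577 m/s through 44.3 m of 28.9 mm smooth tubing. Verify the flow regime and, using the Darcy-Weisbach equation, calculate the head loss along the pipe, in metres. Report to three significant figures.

Re = VD/ν = 0.577·0.02890/1.18×10^-4 = 141 → laminar (Re < 2300)
f = 64/Re = 0.4529
h_f = f(L/D)V²/(2g) = 0.4529·(44.3/0.02890)·0.577²/(2·9.81) = 11.78 m

h_f ≈ 11.8 m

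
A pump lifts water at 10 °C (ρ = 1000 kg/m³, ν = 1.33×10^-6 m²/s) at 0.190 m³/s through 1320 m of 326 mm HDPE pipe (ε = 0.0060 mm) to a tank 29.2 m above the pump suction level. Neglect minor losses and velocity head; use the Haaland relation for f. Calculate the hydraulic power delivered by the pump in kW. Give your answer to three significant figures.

V = 4Q/(πD²) = 2.276 m/s; Re = 5.58×10^5; ε/D = 1.84×10^-5; f = 0.01304
h_f = f(L/D)V²/2g = 13.95 m
Total head H = z + h_f = 29.2 + 13.95 = 43.15 m
P_hyd = ρgQH = 1000·9.81·0.190·43.15 = 80.42 kW

P_hyd ≈ 80.4 kW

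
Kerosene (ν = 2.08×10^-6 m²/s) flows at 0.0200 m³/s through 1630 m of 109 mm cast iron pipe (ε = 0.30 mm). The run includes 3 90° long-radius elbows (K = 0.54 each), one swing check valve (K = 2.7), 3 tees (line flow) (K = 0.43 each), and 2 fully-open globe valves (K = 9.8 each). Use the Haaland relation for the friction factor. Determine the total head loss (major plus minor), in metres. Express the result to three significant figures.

H_L ≈ 99.4 m

V = 4Q/(πD²) = 2.143 m/s; V²/2g = 0.2341 m
Re = 1.12×10^5, ε/D = 0.00275 → f = 0.02670 (Haaland)
Major: h_f = f(L/D)·V²/2g = 0.02670·14954·0.2341 = 93.49 m
Minor: ΣK = 25.2; h_m = ΣK·V²/2g = 5.903 m
Total H_L = 93.49 + 5.903 = 99.39 m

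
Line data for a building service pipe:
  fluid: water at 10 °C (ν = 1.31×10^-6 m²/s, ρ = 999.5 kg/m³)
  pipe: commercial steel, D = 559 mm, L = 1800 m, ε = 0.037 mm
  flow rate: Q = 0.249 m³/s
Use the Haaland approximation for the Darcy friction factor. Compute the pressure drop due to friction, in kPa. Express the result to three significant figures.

V = 4Q/(πD²) = 4·0.249/(π·0.559²) = 1.015 m/s
Re = VD/ν = 1.015·0.559/1.31×10^-6 = 4.33×10^5 → turbulent
ε/D = 0.037/559 = 6.62×10^-5
Haaland: f = 0.01414
h_f = f(L/D)V²/(2g) = 0.01414·(1800/0.559)·1.015²/(2·9.81) = 2.389 m
Δp = ρg·h_f = 999.5·9.81·2.389 = 23.43 kPa

Δp ≈ 23.4 kPa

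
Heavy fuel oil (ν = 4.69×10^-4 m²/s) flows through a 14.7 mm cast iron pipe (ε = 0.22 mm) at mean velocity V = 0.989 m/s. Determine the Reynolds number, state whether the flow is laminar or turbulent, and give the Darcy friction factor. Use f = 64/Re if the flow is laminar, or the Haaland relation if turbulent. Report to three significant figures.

Re ≈ 31.0; laminar; f = 64/Re ≈ 2.06

Re = VD/ν = 0.9890·0.0147/4.69×10^-4 = 31.0
Re < 2300 → laminar → f = 64/Re = 2.065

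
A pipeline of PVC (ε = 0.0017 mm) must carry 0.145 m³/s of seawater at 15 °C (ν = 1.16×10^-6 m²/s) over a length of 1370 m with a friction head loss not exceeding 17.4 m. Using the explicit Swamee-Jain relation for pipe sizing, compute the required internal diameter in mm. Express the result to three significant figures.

Swamee-Jain (Type III): D = 0.66·[ε^1.25·(LQ²/(gh_f))^4.75 + ν·Q^9.4·(L/(gh_f))^5.2]^0.04
LQ²/(gh_f) = 0.1687; L/(gh_f) = 8.026
Term 1 = ε^1.25·(…)^4.75 = 1.31×10^-11; Term 2 = ν·Q^9.4·(…)^5.2 = 7.67×10^-10
D = 0.66·(1.31×10^-11 + 7.67×10^-10)^0.04 = 0.2853 m = 285 mm
Check: V = 2.27 m/s, Re = 5.58×10^5, f = 0.01294, h_f = 16.3 m ≈ 17.4 m ✓

D ≈ 285 mm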